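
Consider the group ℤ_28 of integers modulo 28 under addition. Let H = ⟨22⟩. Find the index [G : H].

|⟨22⟩| = 14 and |G| = 28.
By Lagrange, [G : H] = |G|/|H| = 28/14 = 2.

2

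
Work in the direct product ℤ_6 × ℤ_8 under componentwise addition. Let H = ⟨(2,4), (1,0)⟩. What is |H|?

12

|⟨(2,4)⟩| = 6 and |⟨(1,0)⟩| = 6, so |H| is a multiple of lcm(6, 6) = 6 and divides |G| = 48.
Closing under the operation: H = {(0,0), (0,4), (1,0), (1,4), (2,0), (2,4), (3,0), (3,4), (4,0), (4,4), (5,0), (5,4)}, so |H| = 12.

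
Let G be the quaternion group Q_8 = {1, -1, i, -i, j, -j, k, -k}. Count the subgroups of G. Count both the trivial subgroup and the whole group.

|G| = 8, so by Lagrange every subgroup order divides 8. Divisors: 1, 2, 4, 8.
Subgroups by order — order 1: 1; order 2: 1; order 4: 3; order 8: 1.
Total: 1 + 1 + 3 + 1 = 6.

6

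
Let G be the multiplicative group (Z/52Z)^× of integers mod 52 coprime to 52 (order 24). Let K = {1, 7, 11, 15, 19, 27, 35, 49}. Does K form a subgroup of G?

49 ∈ K but its inverse 17 ∉ K, so K is not a subgroup.

No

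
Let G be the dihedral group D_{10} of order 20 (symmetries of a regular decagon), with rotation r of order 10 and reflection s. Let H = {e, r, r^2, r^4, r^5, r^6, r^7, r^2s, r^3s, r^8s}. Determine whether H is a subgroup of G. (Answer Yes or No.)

r^7 ∈ H but its inverse r^3 ∉ H, so H is not a subgroup.

No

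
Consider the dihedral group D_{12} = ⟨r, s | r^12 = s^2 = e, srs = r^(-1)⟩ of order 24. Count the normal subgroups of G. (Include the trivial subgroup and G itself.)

G has 34 subgroups. Checking conjugation-invariance by order — order 1: 1/1 normal; order 2: 1/13 normal; order 3: 1/1 normal; order 4: 1/7 normal; order 6: 1/5 normal; order 8: 0/3 normal; order 12: 3/3 normal; order 24: 1/1 normal.
Total normal subgroups: 9.

9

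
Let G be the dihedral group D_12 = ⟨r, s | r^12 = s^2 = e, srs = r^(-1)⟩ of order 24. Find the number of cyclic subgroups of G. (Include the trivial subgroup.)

18

Group the elements of G by the cyclic subgroup they generate; each cyclic subgroup of order d accounts for φ(d) elements.
Cyclic subgroups by order — order 1: 1; order 2: 13; order 3: 1; order 4: 1; order 6: 1; order 12: 1.
Total: 18.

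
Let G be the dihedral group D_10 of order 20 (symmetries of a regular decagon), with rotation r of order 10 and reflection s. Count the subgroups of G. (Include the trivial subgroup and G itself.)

|G| = 20, so by Lagrange every subgroup order divides 20. Divisors: 1, 2, 4, 5, 10, 20.
Subgroups by order — order 1: 1; order 2: 11; order 4: 5; order 5: 1; order 10: 3; order 20: 1.
Total: 1 + 11 + 5 + 1 + 3 + 1 = 22.

22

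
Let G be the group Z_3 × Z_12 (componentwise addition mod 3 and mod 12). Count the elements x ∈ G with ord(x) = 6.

An element (a,b) has order lcm(ord(a), ord(b)); count pairs with lcm equal to 6.
Enumerating gives 8 such elements.

8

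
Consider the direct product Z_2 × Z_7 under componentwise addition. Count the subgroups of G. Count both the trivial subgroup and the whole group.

4

|G| = 14, so by Lagrange every subgroup order divides 14. Divisors: 1, 2, 7, 14.
Subgroups by order — order 1: 1; order 2: 1; order 7: 1; order 14: 1.
Total: 1 + 1 + 1 + 1 = 4.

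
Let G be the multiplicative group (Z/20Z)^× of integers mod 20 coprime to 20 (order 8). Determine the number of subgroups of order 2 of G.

3

|G| = 8 and 2 | 8, so subgroups of order 2 are possible by Lagrange.
The subgroups of order 2 are: {1, 11}; {1, 19}; {1, 9}.
So G has 3 subgroups of order 2.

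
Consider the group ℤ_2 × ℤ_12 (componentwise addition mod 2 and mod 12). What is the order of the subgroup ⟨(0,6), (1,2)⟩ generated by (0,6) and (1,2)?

12

|⟨(0,6)⟩| = 2 and |⟨(1,2)⟩| = 6, so |H| is a multiple of lcm(2, 6) = 6 and divides |G| = 24.
Closing under the operation: H = {(0,0), (0,2), (0,4), (0,6), (0,8), (0,10), (1,0), (1,2), (1,4), (1,6), (1,8), (1,10)}, so |H| = 12.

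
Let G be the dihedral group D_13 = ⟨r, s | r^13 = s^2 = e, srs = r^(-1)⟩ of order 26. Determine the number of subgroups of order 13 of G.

|G| = 26 and 13 | 26, so subgroups of order 13 are possible by Lagrange.
The subgroups of order 13 are: {e, r, r^2, r^3, r^4, r^5, r^6, r^7, r^8, r^9, r^10, r^11, r^12}.
So G has 1 subgroup of order 13.

1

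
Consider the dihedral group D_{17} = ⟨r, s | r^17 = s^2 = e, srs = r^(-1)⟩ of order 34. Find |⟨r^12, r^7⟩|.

17

|⟨r^12⟩| = 17 and |⟨r^7⟩| = 17, so |H| is a multiple of lcm(17, 17) = 17 and divides |G| = 34.
Closing under the operation: H = {e, r, r^2, r^3, r^4, r^5, r^6, r^7, r^8, r^9, r^10, r^11, r^12, r^13, r^14, r^15, r^16}, so |H| = 17.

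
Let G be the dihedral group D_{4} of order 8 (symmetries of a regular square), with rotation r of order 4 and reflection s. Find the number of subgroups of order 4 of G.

|G| = 8 and 4 | 8, so subgroups of order 4 are possible by Lagrange.
The subgroups of order 4 are: {e, r, r^2, r^3}; {e, r^2, s, r^2s}; {e, r^2, rs, r^3s}.
So G has 3 subgroups of order 4.

3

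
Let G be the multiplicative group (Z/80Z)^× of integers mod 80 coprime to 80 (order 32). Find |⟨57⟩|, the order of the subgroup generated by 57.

4

Compute successive powers of 57 mod 80: 57, 49, 73, 1; 57^4 ≡ 1 (mod 80).
So |⟨57⟩| = 4.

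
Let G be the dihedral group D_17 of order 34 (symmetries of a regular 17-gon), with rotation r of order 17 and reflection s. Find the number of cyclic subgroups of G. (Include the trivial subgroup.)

A cyclic subgroup of order d is generated by each of its φ(d) elements of order d, so the cyclic subgroups of order d number (#elements of order d)/φ(d).
Cyclic subgroups by order — order 1: 1; order 2: 17; order 17: 1.
Total: 19.

19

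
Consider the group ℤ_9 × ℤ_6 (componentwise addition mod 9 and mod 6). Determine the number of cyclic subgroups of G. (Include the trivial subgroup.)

Group the elements of G by the cyclic subgroup they generate; each cyclic subgroup of order d accounts for φ(d) elements.
Cyclic subgroups by order — order 1: 1; order 2: 1; order 3: 4; order 6: 4; order 9: 3; order 18: 3.
Total: 16.

16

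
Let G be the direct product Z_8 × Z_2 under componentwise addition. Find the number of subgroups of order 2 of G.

3

|G| = 16 and 2 | 16, so subgroups of order 2 are possible by Lagrange.
The subgroups of order 2 are: {(0,0), (0,1)}; {(0,0), (4,0)}; {(0,0), (4,1)}.
So G has 3 subgroups of order 2.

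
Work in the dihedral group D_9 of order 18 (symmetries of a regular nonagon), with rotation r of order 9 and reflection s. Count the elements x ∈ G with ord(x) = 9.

6

The elements of order 9 are: r, r^2, r^4, r^5, r^7, r^8.
That's 6.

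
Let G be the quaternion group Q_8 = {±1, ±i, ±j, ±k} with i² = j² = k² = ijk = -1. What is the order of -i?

Computing powers of -i: the smallest k with (-i)^k = e is k = 4.

4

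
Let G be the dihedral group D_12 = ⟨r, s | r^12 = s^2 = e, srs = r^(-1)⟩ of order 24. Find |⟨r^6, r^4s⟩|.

4

|⟨r^6⟩| = 2 and |⟨r^4s⟩| = 2, so |H| is a multiple of lcm(2, 2) = 2 and divides |G| = 24.
Closing under the operation: H = {e, r^6, r^4s, r^10s}, so |H| = 4.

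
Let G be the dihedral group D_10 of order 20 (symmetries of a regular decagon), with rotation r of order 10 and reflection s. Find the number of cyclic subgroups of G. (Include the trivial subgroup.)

Each element a generates a cyclic subgroup ⟨a⟩; distinct elements may generate the same one (a cyclic group of order d has φ(d) generators).
Cyclic subgroups by order — order 1: 1; order 2: 11; order 5: 1; order 10: 1.
Total: 14.

14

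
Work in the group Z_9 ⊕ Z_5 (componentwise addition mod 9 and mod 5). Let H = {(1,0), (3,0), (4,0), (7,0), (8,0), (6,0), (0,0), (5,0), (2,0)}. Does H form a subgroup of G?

Yes

|H| = 9 divides |G| = 45, consistent with Lagrange.
H contains the identity, every element's inverse is in H, and H is closed under +: it is a subgroup.
In fact H = ⟨(4,0)⟩.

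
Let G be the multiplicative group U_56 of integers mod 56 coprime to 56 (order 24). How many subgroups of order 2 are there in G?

|G| = 24 and 2 | 24, so subgroups of order 2 are possible by Lagrange.
The subgroups of order 2 are: {1, 13}; {1, 15}; {1, 27}; {1, 29}; … (7 in all).
So G has 7 subgroups of order 2.

7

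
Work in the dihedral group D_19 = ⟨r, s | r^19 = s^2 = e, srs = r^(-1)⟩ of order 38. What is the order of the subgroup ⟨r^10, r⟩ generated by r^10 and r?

19

|⟨r^10⟩| = 19 and |⟨r⟩| = 19, so |H| is a multiple of lcm(19, 19) = 19 and divides |G| = 38.
Closing under the operation: H = {e, r, r^2, r^3, r^4, r^5, r^6, r^7, r^8, r^9, r^10, r^11, r^12, r^13, r^14, r^15, r^16, r^17, r^18}, so |H| = 19.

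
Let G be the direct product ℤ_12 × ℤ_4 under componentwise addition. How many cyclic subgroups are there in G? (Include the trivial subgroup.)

20

Each element a generates a cyclic subgroup ⟨a⟩; distinct elements may generate the same one (a cyclic group of order d has φ(d) generators).
Cyclic subgroups by order — order 1: 1; order 2: 3; order 3: 1; order 4: 6; order 6: 3; order 12: 6.
Total: 20.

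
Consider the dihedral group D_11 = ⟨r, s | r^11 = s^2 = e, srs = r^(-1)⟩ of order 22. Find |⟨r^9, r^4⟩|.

11

|⟨r^9⟩| = 11 and |⟨r^4⟩| = 11, so |H| is a multiple of lcm(11, 11) = 11 and divides |G| = 22.
Closing under the operation: H = {e, r, r^2, r^3, r^4, r^5, r^6, r^7, r^8, r^9, r^10}, so |H| = 11.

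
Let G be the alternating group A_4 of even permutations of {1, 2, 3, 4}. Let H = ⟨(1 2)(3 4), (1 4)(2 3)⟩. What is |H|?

|⟨(1 2)(3 4)⟩| = 2 and |⟨(1 4)(2 3)⟩| = 2, so |H| is a multiple of lcm(2, 2) = 2 and divides |G| = 12.
Closing under the operation: H = {e, (1 2)(3 4), (1 3)(2 4), (1 4)(2 3)}, so |H| = 4.

4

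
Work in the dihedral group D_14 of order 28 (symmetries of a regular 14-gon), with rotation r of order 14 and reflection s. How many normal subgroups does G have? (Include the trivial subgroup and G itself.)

7

G has 28 subgroups. Checking conjugation-invariance by order — order 1: 1/1 normal; order 2: 1/15 normal; order 4: 0/7 normal; order 7: 1/1 normal; order 14: 3/3 normal; order 28: 1/1 normal.
Total normal subgroups: 7.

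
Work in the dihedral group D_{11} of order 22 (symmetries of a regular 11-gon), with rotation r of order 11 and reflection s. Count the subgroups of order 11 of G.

1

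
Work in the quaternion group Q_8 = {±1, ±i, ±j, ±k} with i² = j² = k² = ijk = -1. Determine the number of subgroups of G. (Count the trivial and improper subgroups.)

6

|G| = 8, so by Lagrange every subgroup order divides 8. Divisors: 1, 2, 4, 8.
Subgroups by order — order 1: 1; order 2: 1; order 4: 3; order 8: 1.
Total: 1 + 1 + 3 + 1 = 6.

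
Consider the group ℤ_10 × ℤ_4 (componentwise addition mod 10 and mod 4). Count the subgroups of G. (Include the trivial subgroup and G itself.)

16

|G| = 40, so by Lagrange every subgroup order divides 40. Divisors: 1, 2, 4, 5, 8, 10, 20, 40.
Subgroups by order — order 1: 1; order 2: 3; order 4: 3; order 5: 1; order 8: 1; order 10: 3; order 20: 3; order 40: 1.
Total: 1 + 3 + 3 + 1 + 1 + 3 + 3 + 1 = 16.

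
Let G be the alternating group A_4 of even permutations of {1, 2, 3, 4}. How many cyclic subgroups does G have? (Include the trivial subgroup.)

8

A cyclic subgroup of order d is generated by each of its φ(d) elements of order d, so the cyclic subgroups of order d number (#elements of order d)/φ(d).
Cyclic subgroups by order — order 1: 1; order 2: 3; order 3: 4.
Total: 8.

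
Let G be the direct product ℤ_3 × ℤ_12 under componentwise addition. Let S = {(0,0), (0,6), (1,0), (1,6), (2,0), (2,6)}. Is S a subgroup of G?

|S| = 6 divides |G| = 36, consistent with Lagrange.
S contains the identity, every element's inverse is in S, and S is closed under +: it is a subgroup.
In fact S = ⟨(2,6)⟩.

Yes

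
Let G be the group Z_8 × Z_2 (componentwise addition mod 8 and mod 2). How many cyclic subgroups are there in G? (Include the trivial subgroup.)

Each element a generates a cyclic subgroup ⟨a⟩; distinct elements may generate the same one (a cyclic group of order d has φ(d) generators).
Cyclic subgroups by order — order 1: 1; order 2: 3; order 4: 2; order 8: 2.
Total: 8.

8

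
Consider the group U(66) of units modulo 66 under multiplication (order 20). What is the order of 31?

5

Compute successive powers of 31 mod 66: 31, 37, 25, 49, 1; 31^5 ≡ 1 (mod 66).
So |⟨31⟩| = 5.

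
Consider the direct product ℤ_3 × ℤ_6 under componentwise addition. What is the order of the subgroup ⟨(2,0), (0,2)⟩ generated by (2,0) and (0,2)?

9

|⟨(2,0)⟩| = 3 and |⟨(0,2)⟩| = 3, so |H| is a multiple of lcm(3, 3) = 3 and divides |G| = 18.
Closing under the operation: H = {(0,0), (0,2), (0,4), (1,0), (1,2), (1,4), (2,0), (2,2), (2,4)}, so |H| = 9.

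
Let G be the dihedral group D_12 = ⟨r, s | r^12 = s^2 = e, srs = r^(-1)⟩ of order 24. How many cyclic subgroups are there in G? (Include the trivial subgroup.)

18

Group the elements of G by the cyclic subgroup they generate; each cyclic subgroup of order d accounts for φ(d) elements.
Cyclic subgroups by order — order 1: 1; order 2: 13; order 3: 1; order 4: 1; order 6: 1; order 12: 1.
Total: 18.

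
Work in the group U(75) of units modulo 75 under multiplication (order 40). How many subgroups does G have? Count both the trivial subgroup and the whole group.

16

|G| = 40, so by Lagrange every subgroup order divides 40. Divisors: 1, 2, 4, 5, 8, 10, 20, 40.
Subgroups by order — order 1: 1; order 2: 3; order 4: 3; order 5: 1; order 8: 1; order 10: 3; order 20: 3; order 40: 1.
Total: 1 + 3 + 3 + 1 + 1 + 3 + 3 + 1 = 16.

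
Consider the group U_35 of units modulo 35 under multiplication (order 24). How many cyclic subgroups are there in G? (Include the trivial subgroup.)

A cyclic subgroup of order d is generated by each of its φ(d) elements of order d, so the cyclic subgroups of order d number (#elements of order d)/φ(d).
Cyclic subgroups by order — order 1: 1; order 2: 3; order 3: 1; order 4: 2; order 6: 3; order 12: 2.
Total: 12.

12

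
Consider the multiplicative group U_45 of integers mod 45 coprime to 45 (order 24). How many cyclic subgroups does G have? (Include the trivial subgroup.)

12

A cyclic subgroup of order d is generated by each of its φ(d) elements of order d, so the cyclic subgroups of order d number (#elements of order d)/φ(d).
Cyclic subgroups by order — order 1: 1; order 2: 3; order 3: 1; order 4: 2; order 6: 3; order 12: 2.
Total: 12.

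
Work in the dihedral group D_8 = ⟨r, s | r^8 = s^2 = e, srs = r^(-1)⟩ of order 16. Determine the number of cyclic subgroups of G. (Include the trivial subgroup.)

A cyclic subgroup of order d is generated by each of its φ(d) elements of order d, so the cyclic subgroups of order d number (#elements of order d)/φ(d).
Cyclic subgroups by order — order 1: 1; order 2: 9; order 4: 1; order 8: 1.
Total: 12.

12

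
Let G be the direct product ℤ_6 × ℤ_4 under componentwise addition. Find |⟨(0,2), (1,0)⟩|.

12

|⟨(0,2)⟩| = 2 and |⟨(1,0)⟩| = 6, so |H| is a multiple of lcm(2, 6) = 6 and divides |G| = 24.
Closing under the operation: H = {(0,0), (0,2), (1,0), (1,2), (2,0), (2,2), (3,0), (3,2), (4,0), (4,2), (5,0), (5,2)}, so |H| = 12.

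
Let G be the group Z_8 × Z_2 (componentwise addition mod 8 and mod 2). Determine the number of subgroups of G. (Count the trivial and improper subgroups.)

11

|G| = 16, so by Lagrange every subgroup order divides 16. Divisors: 1, 2, 4, 8, 16.
Subgroups by order — order 1: 1; order 2: 3; order 4: 3; order 8: 3; order 16: 1.
Total: 1 + 3 + 3 + 3 + 1 = 11.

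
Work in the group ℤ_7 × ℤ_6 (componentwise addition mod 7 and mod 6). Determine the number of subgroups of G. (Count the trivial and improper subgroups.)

|G| = 42, so by Lagrange every subgroup order divides 42. Divisors: 1, 2, 3, 6, 7, 14, 21, 42.
Subgroups by order — order 1: 1; order 2: 1; order 3: 1; order 6: 1; order 7: 1; order 14: 1; order 21: 1; order 42: 1.
Total: 1 + 1 + 1 + 1 + 1 + 1 + 1 + 1 = 8.

8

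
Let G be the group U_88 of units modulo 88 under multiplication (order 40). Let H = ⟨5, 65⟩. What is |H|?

20

|⟨5⟩| = 10 and |⟨65⟩| = 2, so |H| is a multiple of lcm(10, 2) = 10 and divides |G| = 40.
Closing under the operation: H = {1, 5, 9, 13, 17, 21, 25, 29, 37, 41, 45, 49, 53, 57, 61, 65, 69, 73, 81, 85}, so |H| = 20.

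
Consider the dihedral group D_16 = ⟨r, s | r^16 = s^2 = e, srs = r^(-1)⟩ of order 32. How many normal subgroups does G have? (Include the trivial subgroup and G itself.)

8

G has 36 subgroups. Checking conjugation-invariance by order — order 1: 1/1 normal; order 2: 1/17 normal; order 4: 1/9 normal; order 8: 1/5 normal; order 16: 3/3 normal; order 32: 1/1 normal.
Total normal subgroups: 8.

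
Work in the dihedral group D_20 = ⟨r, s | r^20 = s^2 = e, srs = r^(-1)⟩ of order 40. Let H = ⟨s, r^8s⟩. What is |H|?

|⟨s⟩| = 2 and |⟨r^8s⟩| = 2, so |H| is a multiple of lcm(2, 2) = 2 and divides |G| = 40.
Closing under the operation: H = {e, r^4, r^8, r^12, r^16, s, r^4s, r^8s, r^12s, r^16s}, so |H| = 10.

10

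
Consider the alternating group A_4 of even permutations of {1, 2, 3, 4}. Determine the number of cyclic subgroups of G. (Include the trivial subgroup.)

8

Each element a generates a cyclic subgroup ⟨a⟩; distinct elements may generate the same one (a cyclic group of order d has φ(d) generators).
Cyclic subgroups by order — order 1: 1; order 2: 3; order 3: 4.
Total: 8.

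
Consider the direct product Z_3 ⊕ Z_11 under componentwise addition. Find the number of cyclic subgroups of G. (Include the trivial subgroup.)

4

Group the elements of G by the cyclic subgroup they generate; each cyclic subgroup of order d accounts for φ(d) elements.
Cyclic subgroups by order — order 1: 1; order 3: 1; order 11: 1; order 33: 1.
Total: 4.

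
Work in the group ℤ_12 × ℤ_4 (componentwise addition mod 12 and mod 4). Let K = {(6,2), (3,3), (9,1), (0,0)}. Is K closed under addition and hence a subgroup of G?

|K| = 4 divides |G| = 48, consistent with Lagrange.
K contains the identity, every element's inverse is in K, and K is closed under +: it is a subgroup.
In fact K = ⟨(9,1)⟩.

Yes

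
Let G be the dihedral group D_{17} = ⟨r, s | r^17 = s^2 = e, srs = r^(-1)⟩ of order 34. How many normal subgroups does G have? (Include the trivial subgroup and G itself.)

G has 20 subgroups. Checking conjugation-invariance by order — order 1: 1/1 normal; order 2: 0/17 normal; order 17: 1/1 normal; order 34: 1/1 normal.
Total normal subgroups: 3.

3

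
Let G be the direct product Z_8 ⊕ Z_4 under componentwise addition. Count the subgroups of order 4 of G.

|G| = 32 and 4 | 32, so subgroups of order 4 are possible by Lagrange.
The subgroups of order 4 are: {(0,0), (0,1), (0,2), (0,3)}; {(0,0), (0,2), (4,0), (4,2)}; {(0,0), (0,2), (4,1), (4,3)}; {(0,0), (2,0), (4,0), (6,0)}; … (7 in all).
So G has 7 subgroups of order 4.

7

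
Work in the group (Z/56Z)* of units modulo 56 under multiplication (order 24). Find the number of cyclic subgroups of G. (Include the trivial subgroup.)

Group the elements of G by the cyclic subgroup they generate; each cyclic subgroup of order d accounts for φ(d) elements.
Cyclic subgroups by order — order 1: 1; order 2: 7; order 3: 1; order 6: 7.
Total: 16.

16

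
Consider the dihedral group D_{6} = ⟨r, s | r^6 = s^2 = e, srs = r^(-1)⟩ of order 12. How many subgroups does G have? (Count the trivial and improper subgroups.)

|G| = 12, so by Lagrange every subgroup order divides 12. Divisors: 1, 2, 3, 4, 6, 12.
Subgroups by order — order 1: 1; order 2: 7; order 3: 1; order 4: 3; order 6: 3; order 12: 1.
Total: 1 + 7 + 1 + 3 + 3 + 1 = 16.

16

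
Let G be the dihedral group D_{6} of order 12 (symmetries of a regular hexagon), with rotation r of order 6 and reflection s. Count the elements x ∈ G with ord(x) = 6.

2

The elements of order 6 are: r, r^5.
That's 2.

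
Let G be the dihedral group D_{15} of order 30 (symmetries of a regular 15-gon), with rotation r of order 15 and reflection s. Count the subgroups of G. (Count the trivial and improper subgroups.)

28

|G| = 30, so by Lagrange every subgroup order divides 30. Divisors: 1, 2, 3, 5, 6, 10, 15, 30.
Subgroups by order — order 1: 1; order 2: 15; order 3: 1; order 5: 1; order 6: 5; order 10: 3; order 15: 1; order 30: 1.
Total: 1 + 15 + 1 + 1 + 5 + 3 + 1 + 1 = 28.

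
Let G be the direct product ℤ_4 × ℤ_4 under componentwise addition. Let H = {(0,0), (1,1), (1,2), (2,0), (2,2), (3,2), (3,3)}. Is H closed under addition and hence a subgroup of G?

|H| = 7 does not divide |G| = 16, so by Lagrange H is not a subgroup.

No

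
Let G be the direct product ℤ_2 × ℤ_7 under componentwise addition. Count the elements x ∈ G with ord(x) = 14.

6

An element (a,b) has order lcm(ord(a), ord(b)); count pairs with lcm equal to 14.
Enumerating gives 6 such elements.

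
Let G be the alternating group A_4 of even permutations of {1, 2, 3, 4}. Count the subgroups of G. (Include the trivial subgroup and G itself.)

|G| = 12, so by Lagrange every subgroup order divides 12. Divisors: 1, 2, 3, 4, 6, 12.
Subgroups by order — order 1: 1; order 2: 3; order 3: 4; order 4: 1; order 6: 0; order 12: 1.
Total: 1 + 3 + 4 + 1 + 0 + 1 = 10.

10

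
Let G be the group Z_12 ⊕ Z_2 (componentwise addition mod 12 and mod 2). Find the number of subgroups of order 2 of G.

3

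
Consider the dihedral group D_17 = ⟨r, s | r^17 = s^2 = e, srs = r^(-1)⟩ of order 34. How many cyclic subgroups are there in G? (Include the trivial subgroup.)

19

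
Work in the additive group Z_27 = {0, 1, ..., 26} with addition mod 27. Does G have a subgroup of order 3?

Yes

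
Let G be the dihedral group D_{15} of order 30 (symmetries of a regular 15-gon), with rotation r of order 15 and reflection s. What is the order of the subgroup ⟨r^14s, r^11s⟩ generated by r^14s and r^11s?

10

|⟨r^14s⟩| = 2 and |⟨r^11s⟩| = 2, so |H| is a multiple of lcm(2, 2) = 2 and divides |G| = 30.
Closing under the operation: H = {e, r^3, r^6, r^9, r^12, r^2s, r^5s, r^8s, r^11s, r^14s}, so |H| = 10.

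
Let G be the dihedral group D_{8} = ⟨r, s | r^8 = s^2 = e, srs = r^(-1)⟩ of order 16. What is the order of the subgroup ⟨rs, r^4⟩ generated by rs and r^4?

|⟨rs⟩| = 2 and |⟨r^4⟩| = 2, so |H| is a multiple of lcm(2, 2) = 2 and divides |G| = 16.
Closing under the operation: H = {e, r^4, rs, r^5s}, so |H| = 4.

4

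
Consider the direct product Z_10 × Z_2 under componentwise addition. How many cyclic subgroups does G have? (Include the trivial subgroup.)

8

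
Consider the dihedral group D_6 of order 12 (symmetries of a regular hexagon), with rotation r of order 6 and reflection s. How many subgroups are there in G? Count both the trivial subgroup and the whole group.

16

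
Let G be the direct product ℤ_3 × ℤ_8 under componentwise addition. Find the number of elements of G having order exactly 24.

An element (a,b) has order lcm(ord(a), ord(b)); count pairs with lcm equal to 24.
Enumerating gives 8 such elements.

8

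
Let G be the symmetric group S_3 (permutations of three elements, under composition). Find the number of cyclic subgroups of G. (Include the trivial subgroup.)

5

A cyclic subgroup of order d is generated by each of its φ(d) elements of order d, so the cyclic subgroups of order d number (#elements of order d)/φ(d).
Cyclic subgroups by order — order 1: 1; order 2: 3; order 3: 1.
Total: 5.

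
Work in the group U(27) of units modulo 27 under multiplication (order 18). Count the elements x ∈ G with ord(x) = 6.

The elements of order 6 are: 8, 17.
That's 2.

2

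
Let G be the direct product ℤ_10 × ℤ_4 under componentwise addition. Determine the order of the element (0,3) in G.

The order of (0,3) in Z_10 × Z_4 is lcm(ord(0) in Z_10, ord(3) in Z_4).
ord(0) = 1 and ord(3) = 4, so |⟨(0,3)⟩| = lcm(1, 4) = 4.

4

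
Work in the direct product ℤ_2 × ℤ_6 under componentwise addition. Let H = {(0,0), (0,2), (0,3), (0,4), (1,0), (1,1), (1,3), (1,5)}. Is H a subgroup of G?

|H| = 8 does not divide |G| = 12, so by Lagrange H is not a subgroup.

No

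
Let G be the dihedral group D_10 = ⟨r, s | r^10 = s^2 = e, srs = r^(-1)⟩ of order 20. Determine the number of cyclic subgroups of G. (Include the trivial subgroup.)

14

Group the elements of G by the cyclic subgroup they generate; each cyclic subgroup of order d accounts for φ(d) elements.
Cyclic subgroups by order — order 1: 1; order 2: 11; order 5: 1; order 10: 1.
Total: 14.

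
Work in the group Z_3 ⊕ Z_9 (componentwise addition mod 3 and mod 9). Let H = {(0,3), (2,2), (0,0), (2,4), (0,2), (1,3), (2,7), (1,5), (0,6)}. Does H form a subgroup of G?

No

(2,7) ∈ H but its inverse (1,2) ∉ H, so H is not a subgroup.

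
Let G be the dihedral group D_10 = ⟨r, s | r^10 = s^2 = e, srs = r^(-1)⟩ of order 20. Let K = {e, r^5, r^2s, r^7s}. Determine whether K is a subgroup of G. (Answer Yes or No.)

|K| = 4 divides |G| = 20, consistent with Lagrange.
K contains the identity, every element's inverse is in K, and K is closed under ·: it is a subgroup.

Yes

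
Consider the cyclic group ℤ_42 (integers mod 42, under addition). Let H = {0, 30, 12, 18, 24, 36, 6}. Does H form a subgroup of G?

|H| = 7 divides |G| = 42, consistent with Lagrange.
H contains the identity, every element's inverse is in H, and H is closed under +: it is a subgroup.
In fact H = ⟨18⟩.

Yes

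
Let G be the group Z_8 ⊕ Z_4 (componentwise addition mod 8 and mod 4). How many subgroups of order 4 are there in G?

|G| = 32 and 4 | 32, so subgroups of order 4 are possible by Lagrange.
The subgroups of order 4 are: {(0,0), (0,1), (0,2), (0,3)}; {(0,0), (0,2), (4,0), (4,2)}; {(0,0), (0,2), (4,1), (4,3)}; {(0,0), (2,0), (4,0), (6,0)}; … (7 in all).
So G has 7 subgroups of order 4.

7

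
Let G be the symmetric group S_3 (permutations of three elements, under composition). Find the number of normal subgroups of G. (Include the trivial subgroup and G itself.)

3

G has 6 subgroups. Checking conjugation-invariance by order — order 1: 1/1 normal; order 2: 0/3 normal; order 3: 1/1 normal; order 6: 1/1 normal.
Total normal subgroups: 3.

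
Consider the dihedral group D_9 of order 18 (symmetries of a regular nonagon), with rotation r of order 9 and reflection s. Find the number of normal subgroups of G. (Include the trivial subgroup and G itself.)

G has 16 subgroups. Checking conjugation-invariance by order — order 1: 1/1 normal; order 2: 0/9 normal; order 3: 1/1 normal; order 6: 0/3 normal; order 9: 1/1 normal; order 18: 1/1 normal.
Total normal subgroups: 4.

4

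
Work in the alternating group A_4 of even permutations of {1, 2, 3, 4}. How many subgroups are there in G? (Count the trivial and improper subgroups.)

10

|G| = 12, so by Lagrange every subgroup order divides 12. Divisors: 1, 2, 3, 4, 6, 12.
Subgroups by order — order 1: 1; order 2: 3; order 3: 4; order 4: 1; order 6: 0; order 12: 1.
Total: 1 + 3 + 4 + 1 + 0 + 1 = 10.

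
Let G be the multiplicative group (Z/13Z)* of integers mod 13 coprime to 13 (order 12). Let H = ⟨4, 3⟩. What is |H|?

|⟨4⟩| = 6 and |⟨3⟩| = 3, so |H| is a multiple of lcm(6, 3) = 6 and divides |G| = 12.
Closing under the operation: H = {1, 3, 4, 9, 10, 12}, so |H| = 6.

6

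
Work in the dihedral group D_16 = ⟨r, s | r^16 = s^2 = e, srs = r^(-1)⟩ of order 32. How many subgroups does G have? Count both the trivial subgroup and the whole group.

|G| = 32, so by Lagrange every subgroup order divides 32. Divisors: 1, 2, 4, 8, 16, 32.
Subgroups by order — order 1: 1; order 2: 17; order 4: 9; order 8: 5; order 16: 3; order 32: 1.
Total: 1 + 17 + 9 + 5 + 3 + 1 = 36.

36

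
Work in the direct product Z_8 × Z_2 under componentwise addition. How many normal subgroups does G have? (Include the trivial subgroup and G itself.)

G is abelian, so every subgroup is normal.
G has 11 subgroups in total, hence 11 normal subgroups.

11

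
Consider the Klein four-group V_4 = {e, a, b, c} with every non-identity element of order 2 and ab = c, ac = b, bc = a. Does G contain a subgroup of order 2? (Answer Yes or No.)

Yes

2 | 4. A subgroup of order 2 is {e, a}.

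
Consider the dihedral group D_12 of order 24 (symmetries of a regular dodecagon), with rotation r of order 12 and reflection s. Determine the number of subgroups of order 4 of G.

|G| = 24 and 4 | 24, so subgroups of order 4 are possible by Lagrange.
The subgroups of order 4 are: {e, r^6, r^4s, r^10s}; {e, r^6, r^5s, r^11s}; {e, r^6, r^2s, r^8s}; {e, r^3, r^6, r^9}; … (7 in all).
So G has 7 subgroups of order 4.

7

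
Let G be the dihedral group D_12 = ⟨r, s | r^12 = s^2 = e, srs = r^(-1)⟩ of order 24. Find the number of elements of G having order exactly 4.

The elements of order 4 are: r^3, r^9.
That's 2.

2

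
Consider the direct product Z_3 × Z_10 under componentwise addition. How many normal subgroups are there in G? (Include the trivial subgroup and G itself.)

8

G is abelian, so every subgroup is normal.
G has 8 subgroups in total, hence 8 normal subgroups.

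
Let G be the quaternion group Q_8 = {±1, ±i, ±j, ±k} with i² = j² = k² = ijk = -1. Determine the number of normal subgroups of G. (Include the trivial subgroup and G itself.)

G has 6 subgroups. Checking conjugation-invariance by order — order 1: 1/1 normal; order 2: 1/1 normal; order 4: 3/3 normal; order 8: 1/1 normal.
Total normal subgroups: 6.

6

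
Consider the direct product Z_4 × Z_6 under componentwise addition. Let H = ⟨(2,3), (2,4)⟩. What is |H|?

12

|⟨(2,3)⟩| = 2 and |⟨(2,4)⟩| = 6, so |H| is a multiple of lcm(2, 6) = 6 and divides |G| = 24.
Closing under the operation: H = {(0,0), (0,1), (0,2), (0,3), (0,4), (0,5), (2,0), (2,1), (2,2), (2,3), (2,4), (2,5)}, so |H| = 12.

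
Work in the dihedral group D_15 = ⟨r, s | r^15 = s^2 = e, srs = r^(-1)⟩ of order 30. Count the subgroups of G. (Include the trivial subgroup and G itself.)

|G| = 30, so by Lagrange every subgroup order divides 30. Divisors: 1, 2, 3, 5, 6, 10, 15, 30.
Subgroups by order — order 1: 1; order 2: 15; order 3: 1; order 5: 1; order 6: 5; order 10: 3; order 15: 1; order 30: 1.
Total: 1 + 15 + 1 + 1 + 5 + 3 + 1 + 1 = 28.

28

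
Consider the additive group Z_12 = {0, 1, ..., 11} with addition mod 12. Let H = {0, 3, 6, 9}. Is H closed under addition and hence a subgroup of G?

Yes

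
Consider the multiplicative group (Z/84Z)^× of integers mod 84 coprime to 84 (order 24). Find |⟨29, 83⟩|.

|⟨29⟩| = 2 and |⟨83⟩| = 2, so |H| is a multiple of lcm(2, 2) = 2 and divides |G| = 24.
Closing under the operation: H = {1, 29, 55, 83}, so |H| = 4.

4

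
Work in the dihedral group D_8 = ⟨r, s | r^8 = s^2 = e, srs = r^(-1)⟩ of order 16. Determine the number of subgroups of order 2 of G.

|G| = 16 and 2 | 16, so subgroups of order 2 are possible by Lagrange.
The subgroups of order 2 are: {e, r^2s}; {e, r^3s}; {e, r^4}; {e, r^4s}; … (9 in all).
So G has 9 subgroups of order 2.

9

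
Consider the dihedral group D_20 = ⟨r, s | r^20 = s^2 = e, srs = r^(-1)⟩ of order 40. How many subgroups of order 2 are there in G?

|G| = 40 and 2 | 40, so subgroups of order 2 are possible by Lagrange.
The subgroups of order 2 are: {e, r^10}; {e, r^10s}; {e, r^11s}; {e, r^12s}; … (21 in all).
So G has 21 subgroups of order 2.

21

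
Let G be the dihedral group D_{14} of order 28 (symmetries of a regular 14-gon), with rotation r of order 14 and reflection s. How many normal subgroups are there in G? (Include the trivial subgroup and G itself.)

G has 28 subgroups. Checking conjugation-invariance by order — order 1: 1/1 normal; order 2: 1/15 normal; order 4: 0/7 normal; order 7: 1/1 normal; order 14: 3/3 normal; order 28: 1/1 normal.
Total normal subgroups: 7.

7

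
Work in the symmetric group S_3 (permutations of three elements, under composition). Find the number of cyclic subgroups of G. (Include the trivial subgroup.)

5

A cyclic subgroup of order d is generated by each of its φ(d) elements of order d, so the cyclic subgroups of order d number (#elements of order d)/φ(d).
Cyclic subgroups by order — order 1: 1; order 2: 3; order 3: 1.
Total: 5.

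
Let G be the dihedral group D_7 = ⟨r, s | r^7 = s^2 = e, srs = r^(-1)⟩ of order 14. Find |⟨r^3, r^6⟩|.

|⟨r^3⟩| = 7 and |⟨r^6⟩| = 7, so |H| is a multiple of lcm(7, 7) = 7 and divides |G| = 14.
Closing under the operation: H = {e, r, r^2, r^3, r^4, r^5, r^6}, so |H| = 7.

7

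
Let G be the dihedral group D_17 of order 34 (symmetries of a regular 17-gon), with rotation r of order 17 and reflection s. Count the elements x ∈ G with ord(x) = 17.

Enumerating element orders in G gives 16 elements of order 17.

16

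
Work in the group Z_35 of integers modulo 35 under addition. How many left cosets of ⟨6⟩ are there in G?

|⟨6⟩| = 35 and |G| = 35.
By Lagrange, [G : H] = |G|/|H| = 35/35 = 1.

1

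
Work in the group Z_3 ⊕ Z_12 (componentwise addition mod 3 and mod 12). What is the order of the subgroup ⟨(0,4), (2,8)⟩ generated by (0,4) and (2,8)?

|⟨(0,4)⟩| = 3 and |⟨(2,8)⟩| = 3, so |H| is a multiple of lcm(3, 3) = 3 and divides |G| = 36.
Closing under the operation: H = {(0,0), (0,4), (0,8), (1,0), (1,4), (1,8), (2,0), (2,4), (2,8)}, so |H| = 9.

9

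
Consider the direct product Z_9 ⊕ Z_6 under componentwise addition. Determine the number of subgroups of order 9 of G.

|G| = 54 and 9 | 54, so subgroups of order 9 are possible by Lagrange.
The subgroups of order 9 are: {(0,0), (0,2), (0,4), (3,0), (3,2), (3,4), (6,0), (6,2), (6,4)}; {(0,0), (1,0), (2,0), (3,0), (4,0), (5,0), (6,0), (7,0), (8,0)}; {(0,0), (1,2), (2,4), (3,0), (4,2), (5,4), (6,0), (7,2), (8,4)}; {(0,0), (1,4), (2,2), (3,0), (4,4), (5,2), (6,0), (7,4), (8,2)}.
So G has 4 subgroups of order 9.

4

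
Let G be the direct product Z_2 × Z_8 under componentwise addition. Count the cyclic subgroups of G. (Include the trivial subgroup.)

8

Each element a generates a cyclic subgroup ⟨a⟩; distinct elements may generate the same one (a cyclic group of order d has φ(d) generators).
Cyclic subgroups by order — order 1: 1; order 2: 3; order 4: 2; order 8: 2.
Total: 8.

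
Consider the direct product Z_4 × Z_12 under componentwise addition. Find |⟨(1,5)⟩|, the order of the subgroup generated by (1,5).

The order of (1,5) in Z_4 × Z_12 is lcm(ord(1) in Z_4, ord(5) in Z_12).
ord(1) = 4 and ord(5) = 12, so |⟨(1,5)⟩| = lcm(4, 12) = 12.

12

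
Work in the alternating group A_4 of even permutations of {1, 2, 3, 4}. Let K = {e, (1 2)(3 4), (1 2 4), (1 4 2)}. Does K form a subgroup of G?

Closure fails: (1 2 4) ∘ (1 2)(3 4) = (1 4 3) ∉ K. So K is not a subgroup.

No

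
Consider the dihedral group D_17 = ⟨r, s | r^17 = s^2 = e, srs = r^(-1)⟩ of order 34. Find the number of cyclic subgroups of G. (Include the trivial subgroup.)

A cyclic subgroup of order d is generated by each of its φ(d) elements of order d, so the cyclic subgroups of order d number (#elements of order d)/φ(d).
Cyclic subgroups by order — order 1: 1; order 2: 17; order 17: 1.
Total: 19.

19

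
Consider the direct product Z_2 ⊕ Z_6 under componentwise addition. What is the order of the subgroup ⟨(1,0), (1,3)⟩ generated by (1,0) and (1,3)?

4

|⟨(1,0)⟩| = 2 and |⟨(1,3)⟩| = 2, so |H| is a multiple of lcm(2, 2) = 2 and divides |G| = 12.
Closing under the operation: H = {(0,0), (0,3), (1,0), (1,3)}, so |H| = 4.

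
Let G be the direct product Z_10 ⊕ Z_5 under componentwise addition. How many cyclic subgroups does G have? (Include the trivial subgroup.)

Each element a generates a cyclic subgroup ⟨a⟩; distinct elements may generate the same one (a cyclic group of order d has φ(d) generators).
Cyclic subgroups by order — order 1: 1; order 2: 1; order 5: 6; order 10: 6.
Total: 14.

14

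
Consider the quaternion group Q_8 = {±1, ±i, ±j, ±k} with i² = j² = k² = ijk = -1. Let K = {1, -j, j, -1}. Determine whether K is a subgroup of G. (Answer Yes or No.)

|K| = 4 divides |G| = 8, consistent with Lagrange.
K contains the identity, every element's inverse is in K, and K is closed under ·: it is a subgroup.
In fact K = ⟨j⟩.

Yes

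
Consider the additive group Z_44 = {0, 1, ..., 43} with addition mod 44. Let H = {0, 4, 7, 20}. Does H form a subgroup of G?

20 ∈ H but its inverse 24 ∉ H, so H is not a subgroup.

No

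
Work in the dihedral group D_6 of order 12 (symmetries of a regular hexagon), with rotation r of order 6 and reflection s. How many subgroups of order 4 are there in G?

|G| = 12 and 4 | 12, so subgroups of order 4 are possible by Lagrange.
The subgroups of order 4 are: {e, r^3, r^2s, r^5s}; {e, r^3, s, r^3s}; {e, r^3, rs, r^4s}.
So G has 3 subgroups of order 4.

3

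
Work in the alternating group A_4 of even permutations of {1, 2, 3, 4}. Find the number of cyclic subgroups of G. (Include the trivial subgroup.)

8

Group the elements of G by the cyclic subgroup they generate; each cyclic subgroup of order d accounts for φ(d) elements.
Cyclic subgroups by order — order 1: 1; order 2: 3; order 3: 4.
Total: 8.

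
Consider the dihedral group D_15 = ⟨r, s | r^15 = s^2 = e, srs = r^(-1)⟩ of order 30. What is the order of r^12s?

Computing powers of r^12s: the smallest k with (r^12s)^k = e is k = 2.

2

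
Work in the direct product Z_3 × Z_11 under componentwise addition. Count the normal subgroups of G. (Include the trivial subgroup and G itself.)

4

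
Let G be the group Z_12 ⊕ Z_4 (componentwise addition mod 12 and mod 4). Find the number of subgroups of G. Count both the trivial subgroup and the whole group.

|G| = 48, so by Lagrange every subgroup order divides 48. Divisors: 1, 2, 3, 4, 6, 8, 12, 16, 24, 48.
Subgroups by order — order 1: 1; order 2: 3; order 3: 1; order 4: 7; order 6: 3; order 8: 3; order 12: 7; order 16: 1; order 24: 3; order 48: 1.
Total: 1 + 3 + 1 + 7 + 3 + 3 + 7 + 1 + 3 + 1 = 30.

30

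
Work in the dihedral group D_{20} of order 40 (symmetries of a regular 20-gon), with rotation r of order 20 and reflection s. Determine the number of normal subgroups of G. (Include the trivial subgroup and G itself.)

9

G has 48 subgroups. Checking conjugation-invariance by order — order 1: 1/1 normal; order 2: 1/21 normal; order 4: 1/11 normal; order 5: 1/1 normal; order 8: 0/5 normal; order 10: 1/5 normal; order 20: 3/3 normal; order 40: 1/1 normal.
Total normal subgroups: 9.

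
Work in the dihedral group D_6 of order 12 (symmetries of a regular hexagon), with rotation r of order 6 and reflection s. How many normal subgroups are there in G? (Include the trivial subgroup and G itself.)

7

G has 16 subgroups. Checking conjugation-invariance by order — order 1: 1/1 normal; order 2: 1/7 normal; order 3: 1/1 normal; order 4: 0/3 normal; order 6: 3/3 normal; order 12: 1/1 normal.
Total normal subgroups: 7.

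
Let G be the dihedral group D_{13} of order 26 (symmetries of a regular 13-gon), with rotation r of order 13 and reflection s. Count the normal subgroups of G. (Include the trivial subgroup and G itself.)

G has 16 subgroups. Checking conjugation-invariance by order — order 1: 1/1 normal; order 2: 0/13 normal; order 13: 1/1 normal; order 26: 1/1 normal.
Total normal subgroups: 3.

3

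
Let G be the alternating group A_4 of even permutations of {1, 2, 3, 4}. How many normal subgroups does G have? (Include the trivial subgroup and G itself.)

3

G has 10 subgroups. Checking conjugation-invariance by order — order 1: 1/1 normal; order 2: 0/3 normal; order 3: 0/4 normal; order 4: 1/1 normal; order 12: 1/1 normal.
Total normal subgroups: 3.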